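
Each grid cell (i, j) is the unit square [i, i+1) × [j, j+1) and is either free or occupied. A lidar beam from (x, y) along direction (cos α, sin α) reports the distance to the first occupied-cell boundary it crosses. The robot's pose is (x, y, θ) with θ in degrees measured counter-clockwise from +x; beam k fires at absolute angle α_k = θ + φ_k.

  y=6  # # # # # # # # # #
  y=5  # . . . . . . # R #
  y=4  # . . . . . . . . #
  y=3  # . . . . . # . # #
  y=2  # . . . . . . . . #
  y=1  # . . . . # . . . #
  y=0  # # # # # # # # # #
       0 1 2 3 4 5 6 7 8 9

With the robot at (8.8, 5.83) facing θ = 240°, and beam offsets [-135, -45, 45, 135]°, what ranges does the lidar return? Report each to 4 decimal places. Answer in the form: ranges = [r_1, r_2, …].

ranges = [0.1760, 0.8282, 0.7727, 0.2071]

beam 1: φ=-135°, α=105°
  cosα=-0.2588 sinα=0.9659 | (8,5) | tMaxX 3.0910 tMaxY 0.1760 | tΔX 3.8637 tΔY 1.0353
    t=0.1760 [y] (8,6) — stop
  → r_1 = 0.1760
beam 2: φ=-45°, α=195°
  cosα=-0.9659 sinα=-0.2588 | (8,5) | tMaxX 0.8282 tMaxY 3.2069 | tΔX 1.0353 tΔY 3.8637
    t=0.8282 [x] (7,5) — stop
  → r_2 = 0.8282
beam 3: φ=45°, α=285°
  cosα=0.2588 sinα=-0.9659 | (8,5) | tMaxX 0.7727 tMaxY 0.8593 | tΔX 3.8637 tΔY 1.0353
    t=0.7727 [x] (9,5) — stop
  → r_3 = 0.7727
beam 4: φ=135°, α=15°
  cosα=0.9659 sinα=0.2588 | (8,5) | tMaxX 0.2071 tMaxY 0.6568 | tΔX 1.0353 tΔY 3.8637
    t=0.2071 [x] (9,5) — stop
  → r_4 = 0.2071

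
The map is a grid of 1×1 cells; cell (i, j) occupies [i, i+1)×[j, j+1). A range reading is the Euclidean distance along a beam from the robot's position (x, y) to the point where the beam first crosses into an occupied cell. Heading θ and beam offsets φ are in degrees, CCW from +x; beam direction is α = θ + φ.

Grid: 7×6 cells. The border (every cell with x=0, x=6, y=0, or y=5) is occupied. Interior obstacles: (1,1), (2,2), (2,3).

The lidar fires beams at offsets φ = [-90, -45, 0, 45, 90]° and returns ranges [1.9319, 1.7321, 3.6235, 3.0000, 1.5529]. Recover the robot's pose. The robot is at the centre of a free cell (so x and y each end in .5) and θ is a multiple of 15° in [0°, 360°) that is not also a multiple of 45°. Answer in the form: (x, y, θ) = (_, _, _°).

Enumerate (i+0.5, j+0.5, θ) over the 17 free cells and 16 admissible headings. For each, cast all 5 beams and compare to the given ranges.
  (4.5, 4.5, 75°): beam 1 = 1.5529 ≠ 1.9319 ✗
  (4.5, 4.5, 300°): beam 1 = 1.7321 ≠ 1.9319 ✗
  (2.5, 1.5, 240°): beam 1 = 0.5774 ≠ 1.9319 ✗
  (5.5, 4.5, 285°): beam 1 = 2.5882 ≠ 1.9319 ✗
  …
  (4.5, 4.5, 255°): r_1=1.9319, r_2=1.7321, r_3=3.6235, r_4=3.0000, r_5=1.5529 — all match ✓
Unique over the lattice → pose = (4.5, 4.5, 255°).

(x, y, θ) = (4.5, 4.5, 255°)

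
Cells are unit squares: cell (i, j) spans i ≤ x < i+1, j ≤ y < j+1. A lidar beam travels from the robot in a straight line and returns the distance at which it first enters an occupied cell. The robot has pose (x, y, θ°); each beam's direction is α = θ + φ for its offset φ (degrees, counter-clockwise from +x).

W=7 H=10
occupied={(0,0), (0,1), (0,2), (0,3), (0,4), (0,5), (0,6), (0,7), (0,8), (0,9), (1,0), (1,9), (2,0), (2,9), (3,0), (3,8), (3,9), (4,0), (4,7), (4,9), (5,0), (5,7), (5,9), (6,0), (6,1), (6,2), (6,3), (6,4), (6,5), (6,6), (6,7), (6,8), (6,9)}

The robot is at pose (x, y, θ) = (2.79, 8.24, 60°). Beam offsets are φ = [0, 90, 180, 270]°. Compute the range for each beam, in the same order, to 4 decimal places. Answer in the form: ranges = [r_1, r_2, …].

ranges = [0.4200, 1.5200, 3.5800, 0.2425]

beam 1: φ=0°, α=60°
  direction (0.5000, 0.8660); cell (2,8); t to first gridline: x 0.4200, y 0.8776 (then +2.0000 / +1.1547)
    (3,8) via x @ 0.4200  # hit
  → r_1 = 0.4200
beam 2: φ=90°, α=150°
  direction (-0.8660, 0.5000); cell (2,8); t to first gridline: x 0.9122, y 1.5200 (then +1.1547 / +2.0000)
    (1,8) via x @ 0.9122
    (1,9) via y @ 1.5200  # hit
  → r_2 = 1.5200
beam 3: φ=180°, α=240°
  direction (-0.5000, -0.8660); cell (2,8); t to first gridline: x 1.5800, y 0.2771 (then +2.0000 / +1.1547)
    (2,7) via y @ 0.2771
    (2,6) via y @ 1.4318
    (1,6) via x @ 1.5800
    (1,5) via y @ 2.5865
    (0,5) via x @ 3.5800  # hit
  → r_3 = 3.5800
beam 4: φ=270°, α=330°
  direction (0.8660, -0.5000); cell (2,8); t to first gridline: x 0.2425, y 0.4800 (then +1.1547 / +2.0000)
    (3,8) via x @ 0.2425  # hit
  → r_4 = 0.2425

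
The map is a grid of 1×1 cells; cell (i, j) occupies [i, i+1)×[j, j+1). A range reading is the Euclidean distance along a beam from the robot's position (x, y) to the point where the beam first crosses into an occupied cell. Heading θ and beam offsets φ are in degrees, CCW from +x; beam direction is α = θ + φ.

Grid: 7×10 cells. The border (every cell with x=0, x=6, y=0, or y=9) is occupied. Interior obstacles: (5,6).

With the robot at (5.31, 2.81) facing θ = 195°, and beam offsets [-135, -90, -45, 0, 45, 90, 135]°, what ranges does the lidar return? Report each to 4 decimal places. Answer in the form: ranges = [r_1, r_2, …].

ranges = [1.3800, 6.4084, 4.9768, 4.4620, 2.0900, 1.8738, 0.7967]

beam 1: φ=-135°, α=60°
  cosα=0.5000 sinα=0.8660 | (5,2) | tMaxX 1.3800 tMaxY 0.2194 | tΔX 2.0000 tΔY 1.1547
    t=0.2194 [y] (5,3)
    t=1.3741 [y] (5,4)
    t=1.3800 [x] (6,4) — stop
  → r_1 = 1.3800
beam 2: φ=-90°, α=105°
  cosα=-0.2588 sinα=0.9659 | (5,2) | tMaxX 1.1977 tMaxY 0.1967 | tΔX 3.8637 tΔY 1.0353
    t=0.1967 [y] (5,3)
    t=1.1977 [x] (4,3)
    t=1.2320 [y] (4,4)
    t=2.2673 [y] (4,5)
    t=3.3025 [y] (4,6)
    t=4.3378 [y] (4,7)
    t=5.0615 [x] (3,7)
    t=5.3731 [y] (3,8)
    t=6.4084 [y] (3,9) — stop
  → r_2 = 6.4084
beam 3: φ=-45°, α=150°
  cosα=-0.8660 sinα=0.5000 | (5,2) | tMaxX 0.3580 tMaxY 0.3800 | tΔX 1.1547 tΔY 2.0000
    t=0.3580 [x] (4,2)
    t=0.3800 [y] (4,3)
    t=1.5127 [x] (3,3)
    t=2.3800 [y] (3,4)
    t=2.6674 [x] (2,4)
    t=3.8221 [x] (1,4)
    t=4.3800 [y] (1,5)
    t=4.9768 [x] (0,5) — stop
  → r_3 = 4.9768
beam 4: φ=0°, α=195°
  cosα=-0.9659 sinα=-0.2588 | (5,2) | tMaxX 0.3209 tMaxY 3.1296 | tΔX 1.0353 tΔY 3.8637
    t=0.3209 [x] (4,2)
    t=1.3562 [x] (3,2)
    t=2.3915 [x] (2,2)
    t=3.1296 [y] (2,1)
    t=3.4268 [x] (1,1)
    t=4.4620 [x] (0,1) — stop
  → r_4 = 4.4620
beam 5: φ=45°, α=240°
  cosα=-0.5000 sinα=-0.8660 | (5,2) | tMaxX 0.6200 tMaxY 0.9353 | tΔX 2.0000 tΔY 1.1547
    t=0.6200 [x] (4,2)
    t=0.9353 [y] (4,1)
    t=2.0900 [y] (4,0) — stop
  → r_5 = 2.0900
beam 6: φ=90°, α=285°
  cosα=0.2588 sinα=-0.9659 | (5,2) | tMaxX 2.6660 tMaxY 0.8386 | tΔX 3.8637 tΔY 1.0353
    t=0.8386 [y] (5,1)
    t=1.8738 [y] (5,0) — stop
  → r_6 = 1.8738
beam 7: φ=135°, α=330°
  cosα=0.8660 sinα=-0.5000 | (5,2) | tMaxX 0.7967 tMaxY 1.6200 | tΔX 1.1547 tΔY 2.0000
    t=0.7967 [x] (6,2) — stop
  → r_7 = 0.7967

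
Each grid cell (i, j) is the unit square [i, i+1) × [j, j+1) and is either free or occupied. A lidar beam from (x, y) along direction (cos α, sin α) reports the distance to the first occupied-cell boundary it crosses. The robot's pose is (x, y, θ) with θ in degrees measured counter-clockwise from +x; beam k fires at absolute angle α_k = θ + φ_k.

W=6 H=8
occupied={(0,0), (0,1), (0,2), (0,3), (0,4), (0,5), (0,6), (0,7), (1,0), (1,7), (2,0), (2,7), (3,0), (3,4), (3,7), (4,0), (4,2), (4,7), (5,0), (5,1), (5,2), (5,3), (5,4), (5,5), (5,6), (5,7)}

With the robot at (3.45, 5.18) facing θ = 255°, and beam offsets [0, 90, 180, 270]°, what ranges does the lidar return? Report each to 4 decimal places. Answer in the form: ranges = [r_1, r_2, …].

ranges = [0.1863, 1.6047, 1.8842, 2.5364]

beam 1: φ=0°, α=255°
  dir = (cos 255°, sin 255°) = (-0.2588, -0.9659); from cell (3,5)
  next x-line at t=1.7387, next y-line at t=0.1863; Δt_x=3.8637, Δt_y=1.0353
    y: enter (3,4) at t=0.1863 ← occupied
  → r_1 = 0.1863
beam 2: φ=90°, α=345°
  dir = (cos 345°, sin 345°) = (0.9659, -0.2588); from cell (3,5)
  next x-line at t=0.5694, next y-line at t=0.6955; Δt_x=1.0353, Δt_y=3.8637
    x: enter (4,5) at t=0.5694
    y: enter (4,4) at t=0.6955
    x: enter (5,4) at t=1.6047 ← occupied
  → r_2 = 1.6047
beam 3: φ=180°, α=75°
  dir = (cos 75°, sin 75°) = (0.2588, 0.9659); from cell (3,5)
  next x-line at t=2.1250, next y-line at t=0.8489; Δt_x=3.8637, Δt_y=1.0353
    y: enter (3,6) at t=0.8489
    y: enter (3,7) at t=1.8842 ← occupied
  → r_3 = 1.8842
beam 4: φ=270°, α=165°
  dir = (cos 165°, sin 165°) = (-0.9659, 0.2588); from cell (3,5)
  next x-line at t=0.4659, next y-line at t=3.1682; Δt_x=1.0353, Δt_y=3.8637
    x: enter (2,5) at t=0.4659
    x: enter (1,5) at t=1.5012
    x: enter (0,5) at t=2.5364 ← occupied
  → r_4 = 2.5364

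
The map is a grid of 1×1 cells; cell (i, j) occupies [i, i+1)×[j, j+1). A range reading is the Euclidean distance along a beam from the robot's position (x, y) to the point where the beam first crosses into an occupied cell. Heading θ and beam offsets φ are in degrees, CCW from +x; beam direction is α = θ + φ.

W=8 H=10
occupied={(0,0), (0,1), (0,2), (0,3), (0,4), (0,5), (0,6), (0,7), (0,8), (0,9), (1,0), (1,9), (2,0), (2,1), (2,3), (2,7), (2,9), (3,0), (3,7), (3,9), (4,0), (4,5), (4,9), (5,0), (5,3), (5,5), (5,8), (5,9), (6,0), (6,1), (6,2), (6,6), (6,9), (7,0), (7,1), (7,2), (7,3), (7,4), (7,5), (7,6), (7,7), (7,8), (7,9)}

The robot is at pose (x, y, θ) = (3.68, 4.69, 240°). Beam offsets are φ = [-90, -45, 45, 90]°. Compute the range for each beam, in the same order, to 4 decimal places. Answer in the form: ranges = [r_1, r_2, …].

ranges = [3.0946, 2.7745, 3.8202, 1.5242]

beam 1: φ=-90°, α=150°
  cosα=-0.8660 sinα=0.5000 | (3,4) | tMaxX 0.7852 tMaxY 0.6200 | tΔX 1.1547 tΔY 2.0000
    t=0.6200 [y] (3,5)
    t=0.7852 [x] (2,5)
    t=1.9399 [x] (1,5)
    t=2.6200 [y] (1,6)
    t=3.0946 [x] (0,6) — stop
  → r_1 = 3.0946
beam 2: φ=-45°, α=195°
  cosα=-0.9659 sinα=-0.2588 | (3,4) | tMaxX 0.7040 tMaxY 2.6660 | tΔX 1.0353 tΔY 3.8637
    t=0.7040 [x] (2,4)
    t=1.7393 [x] (1,4)
    t=2.6660 [y] (1,3)
    t=2.7745 [x] (0,3) — stop
  → r_2 = 2.7745
beam 3: φ=45°, α=285°
  cosα=0.2588 sinα=-0.9659 | (3,4) | tMaxX 1.2364 tMaxY 0.7143 | tΔX 3.8637 tΔY 1.0353
    t=0.7143 [y] (3,3)
    t=1.2364 [x] (4,3)
    t=1.7496 [y] (4,2)
    t=2.7849 [y] (4,1)
    t=3.8202 [y] (4,0) — stop
  → r_3 = 3.8202
beam 4: φ=90°, α=330°
  cosα=0.8660 sinα=-0.5000 | (3,4) | tMaxX 0.3695 tMaxY 1.3800 | tΔX 1.1547 tΔY 2.0000
    t=0.3695 [x] (4,4)
    t=1.3800 [y] (4,3)
    t=1.5242 [x] (5,3) — stop
  → r_4 = 1.5242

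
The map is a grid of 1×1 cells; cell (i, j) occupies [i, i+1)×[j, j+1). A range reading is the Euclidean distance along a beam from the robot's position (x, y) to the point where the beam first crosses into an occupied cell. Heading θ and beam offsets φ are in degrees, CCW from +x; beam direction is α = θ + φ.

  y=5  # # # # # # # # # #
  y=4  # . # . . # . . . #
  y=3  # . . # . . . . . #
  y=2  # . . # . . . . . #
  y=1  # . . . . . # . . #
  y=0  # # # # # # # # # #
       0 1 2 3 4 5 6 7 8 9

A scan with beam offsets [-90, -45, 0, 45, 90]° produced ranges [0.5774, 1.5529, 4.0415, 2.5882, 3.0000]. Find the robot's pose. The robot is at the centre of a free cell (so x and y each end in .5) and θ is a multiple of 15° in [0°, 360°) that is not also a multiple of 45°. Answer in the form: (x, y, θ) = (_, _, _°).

(x, y, θ) = (7.5, 4.5, 210°)

The pose lattice has 27·16 = 432 candidates. Test each by forward raycasting.
  (8.5, 3.5, 240°): beam 1 = 2.8868 ≠ 0.5774 ✗
  (4.5, 2.5, 285°): beam 1 = 0.5176 ≠ 0.5774 ✗
  (7.5, 4.5, 330°): beam 1 = 2.8868 ≠ 0.5774 ✗
  (1.5, 2.5, 60°): beam 1 = 3.0000 ≠ 0.5774 ✗
  (3.5, 1.5, 105°): beam 1 = 5.6940 ≠ 0.5774 ✗
  …
  (7.5, 4.5, 210°): r_1=0.5774, r_2=1.5529, r_3=4.0415, r_4=2.5882, r_5=3.0000 — all match ✓
Only this pose fits every beam.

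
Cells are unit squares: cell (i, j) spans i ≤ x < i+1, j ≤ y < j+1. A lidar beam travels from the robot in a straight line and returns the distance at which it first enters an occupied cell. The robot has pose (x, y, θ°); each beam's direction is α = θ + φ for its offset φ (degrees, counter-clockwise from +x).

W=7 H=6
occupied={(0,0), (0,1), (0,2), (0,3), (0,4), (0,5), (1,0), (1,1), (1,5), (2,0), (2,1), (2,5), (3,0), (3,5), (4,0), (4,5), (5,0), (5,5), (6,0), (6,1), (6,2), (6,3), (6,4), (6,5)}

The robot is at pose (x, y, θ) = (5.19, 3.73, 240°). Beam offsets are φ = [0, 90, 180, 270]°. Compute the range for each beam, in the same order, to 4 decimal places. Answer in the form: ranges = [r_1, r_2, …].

beam 1: φ=0°, α=240°
  d=(-0.5000,-0.8660)  start (5,3)  tX=0.3800 tY=0.8429  stride 1/|dx|=2.0000 1/|dy|=1.1547
    cross x-line → (4,3), t=0.3800
    cross y-line → (4,2), t=0.8429
    cross y-line → (4,1), t=1.9976
    cross x-line → (3,1), t=2.3800
    cross y-line → (3,0), t=3.1523 (wall)
  → r_1 = 3.1523
beam 2: φ=90°, α=330°
  d=(0.8660,-0.5000)  start (5,3)  tX=0.9353 tY=1.4600  stride 1/|dx|=1.1547 1/|dy|=2.0000
    cross x-line → (6,3), t=0.9353 (wall)
  → r_2 = 0.9353
beam 3: φ=180°, α=60°
  d=(0.5000,0.8660)  start (5,3)  tX=1.6200 tY=0.3118  stride 1/|dx|=2.0000 1/|dy|=1.1547
    cross y-line → (5,4), t=0.3118
    cross y-line → (5,5), t=1.4665 (wall)
  → r_3 = 1.4665
beam 4: φ=270°, α=150°
  d=(-0.8660,0.5000)  start (5,3)  tX=0.2194 tY=0.5400  stride 1/|dx|=1.1547 1/|dy|=2.0000
    cross x-line → (4,3), t=0.2194
    cross y-line → (4,4), t=0.5400
    cross x-line → (3,4), t=1.3741
    cross x-line → (2,4), t=2.5288
    cross y-line → (2,5), t=2.5400 (wall)
  → r_4 = 2.5400

ranges = [3.1523, 0.9353, 1.4665, 2.5400]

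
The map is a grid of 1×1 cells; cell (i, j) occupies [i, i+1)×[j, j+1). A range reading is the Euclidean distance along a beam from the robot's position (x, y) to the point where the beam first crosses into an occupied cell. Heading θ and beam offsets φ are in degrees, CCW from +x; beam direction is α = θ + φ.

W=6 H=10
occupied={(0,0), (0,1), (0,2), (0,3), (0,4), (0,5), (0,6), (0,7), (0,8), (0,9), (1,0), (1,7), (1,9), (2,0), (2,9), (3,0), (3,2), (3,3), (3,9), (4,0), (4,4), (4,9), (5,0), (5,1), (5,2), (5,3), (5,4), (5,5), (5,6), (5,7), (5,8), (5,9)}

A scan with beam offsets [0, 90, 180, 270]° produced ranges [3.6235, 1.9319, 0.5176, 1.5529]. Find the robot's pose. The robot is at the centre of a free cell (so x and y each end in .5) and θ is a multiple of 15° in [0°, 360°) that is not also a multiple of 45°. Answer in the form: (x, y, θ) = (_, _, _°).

(x, y, θ) = (4.5, 7.5, 195°)

Enumerate (i+0.5, j+0.5, θ) over the 28 free cells and 16 admissible headings. For each, cast all 4 beams and compare to the given ranges.
  (2.5, 7.5, 240°): beam 1 = 3.0000 ≠ 3.6235 ✗
  (2.5, 2.5, 15°): beam 1 = 0.5176 ≠ 3.6235 ✗
  (2.5, 3.5, 165°): beam 1 = 1.5529 ≠ 3.6235 ✗
  (2.5, 6.5, 75°): beam 1 = 2.5882 ≠ 3.6235 ✗
  …
  (4.5, 7.5, 195°): r_1=3.6235, r_2=1.9319, r_3=0.5176, r_4=1.5529 — all match ✓
Only this pose fits every beam.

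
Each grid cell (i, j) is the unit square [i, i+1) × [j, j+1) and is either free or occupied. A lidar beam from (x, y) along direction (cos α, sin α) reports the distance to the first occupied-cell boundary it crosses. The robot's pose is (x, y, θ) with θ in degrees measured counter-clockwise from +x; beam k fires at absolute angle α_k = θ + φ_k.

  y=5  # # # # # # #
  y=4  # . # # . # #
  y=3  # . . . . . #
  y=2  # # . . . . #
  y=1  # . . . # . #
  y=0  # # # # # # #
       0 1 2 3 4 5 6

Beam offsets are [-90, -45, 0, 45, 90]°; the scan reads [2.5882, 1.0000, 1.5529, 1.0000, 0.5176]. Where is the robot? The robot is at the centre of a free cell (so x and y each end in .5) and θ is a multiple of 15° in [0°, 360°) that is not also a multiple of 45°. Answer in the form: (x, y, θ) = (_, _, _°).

(x, y, θ) = (2.5, 1.5, 165°)

Candidates: 15 free-cell centres × 16 headings = 240 poses. Raycast each; keep the one whose scan matches to 4 dp.
  (1.5, 3.5, 300°): beam 1 = 0.5774 ≠ 2.5882 ✗
  (4.5, 2.5, 240°): beam 1 = 4.0415 ≠ 2.5882 ✗
  (5.5, 1.5, 105°): beam 1 = 0.5176 ≠ 2.5882 ✗
  …
  (2.5, 1.5, 165°): r_1=2.5882, r_2=1.0000, r_3=1.5529, r_4=1.0000, r_5=0.5176 — all match ✓
No second candidate reproduces the full scan.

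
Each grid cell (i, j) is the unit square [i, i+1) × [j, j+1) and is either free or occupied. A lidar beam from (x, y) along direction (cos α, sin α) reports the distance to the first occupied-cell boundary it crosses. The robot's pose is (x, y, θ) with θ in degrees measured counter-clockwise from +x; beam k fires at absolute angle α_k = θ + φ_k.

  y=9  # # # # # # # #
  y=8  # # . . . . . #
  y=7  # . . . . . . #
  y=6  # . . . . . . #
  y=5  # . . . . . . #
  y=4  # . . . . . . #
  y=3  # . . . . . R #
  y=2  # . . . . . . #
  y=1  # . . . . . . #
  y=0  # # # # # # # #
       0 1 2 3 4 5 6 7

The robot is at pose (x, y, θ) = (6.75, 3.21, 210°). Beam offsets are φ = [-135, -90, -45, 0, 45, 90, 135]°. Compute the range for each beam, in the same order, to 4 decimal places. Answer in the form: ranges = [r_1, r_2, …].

beam 1: φ=-135°, α=75°
  d=(0.2588,0.9659)  start (6,3)  tX=0.9659 tY=0.8179  stride 1/|dx|=3.8637 1/|dy|=1.0353
    cross y-line → (6,4), t=0.8179
    cross x-line → (7,4), t=0.9659 (wall)
  → r_1 = 0.9659
beam 2: φ=-90°, α=120°
  d=(-0.5000,0.8660)  start (6,3)  tX=1.5000 tY=0.9122  stride 1/|dx|=2.0000 1/|dy|=1.1547
    cross y-line → (6,4), t=0.9122
    cross x-line → (5,4), t=1.5000
    cross y-line → (5,5), t=2.0669
    cross y-line → (5,6), t=3.2216
    cross x-line → (4,6), t=3.5000
    cross y-line → (4,7), t=4.3763
    cross x-line → (3,7), t=5.5000
    cross y-line → (3,8), t=5.5310
    cross y-line → (3,9), t=6.6857 (wall)
  → r_2 = 6.6857
beam 3: φ=-45°, α=165°
  d=(-0.9659,0.2588)  start (6,3)  tX=0.7765 tY=3.0523  stride 1/|dx|=1.0353 1/|dy|=3.8637
    cross x-line → (5,3), t=0.7765
    cross x-line → (4,3), t=1.8117
    cross x-line → (3,3), t=2.8470
    cross y-line → (3,4), t=3.0523
    cross x-line → (2,4), t=3.8823
    cross x-line → (1,4), t=4.9176
    cross x-line → (0,4), t=5.9528 (wall)
  → r_3 = 5.9528
beam 4: φ=0°, α=210°
  d=(-0.8660,-0.5000)  start (6,3)  tX=0.8660 tY=0.4200  stride 1/|dx|=1.1547 1/|dy|=2.0000
    cross y-line → (6,2), t=0.4200
    cross x-line → (5,2), t=0.8660
    cross x-line → (4,2), t=2.0207
    cross y-line → (4,1), t=2.4200
    cross x-line → (3,1), t=3.1754
    cross x-line → (2,1), t=4.3301
    cross y-line → (2,0), t=4.4200 (wall)
  → r_4 = 4.4200
beam 5: φ=45°, α=255°
  d=(-0.2588,-0.9659)  start (6,3)  tX=2.8978 tY=0.2174  stride 1/|dx|=3.8637 1/|dy|=1.0353
    cross y-line → (6,2), t=0.2174
    cross y-line → (6,1), t=1.2527
    cross y-line → (6,0), t=2.2880 (wall)
  → r_5 = 2.2880
beam 6: φ=90°, α=300°
  d=(0.5000,-0.8660)  start (6,3)  tX=0.5000 tY=0.2425  stride 1/|dx|=2.0000 1/|dy|=1.1547
    cross y-line → (6,2), t=0.2425
    cross x-line → (7,2), t=0.5000 (wall)
  → r_6 = 0.5000
beam 7: φ=135°, α=345°
  d=(0.9659,-0.2588)  start (6,3)  tX=0.2588 tY=0.8114  stride 1/|dx|=1.0353 1/|dy|=3.8637
    cross x-line → (7,3), t=0.2588 (wall)
  → r_7 = 0.2588

ranges = [0.9659, 6.6857, 5.9528, 4.4200, 2.2880, 0.5000, 0.2588]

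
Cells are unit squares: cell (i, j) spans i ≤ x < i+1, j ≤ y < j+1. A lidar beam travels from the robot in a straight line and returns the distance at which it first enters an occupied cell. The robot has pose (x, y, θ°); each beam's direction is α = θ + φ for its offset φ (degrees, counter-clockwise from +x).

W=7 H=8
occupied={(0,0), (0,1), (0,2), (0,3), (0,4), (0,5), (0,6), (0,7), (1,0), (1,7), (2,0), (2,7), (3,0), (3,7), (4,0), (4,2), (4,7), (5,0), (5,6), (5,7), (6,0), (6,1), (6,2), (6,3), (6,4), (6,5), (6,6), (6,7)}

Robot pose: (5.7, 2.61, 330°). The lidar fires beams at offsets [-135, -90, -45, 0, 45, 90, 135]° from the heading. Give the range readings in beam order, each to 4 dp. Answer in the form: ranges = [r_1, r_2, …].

ranges = [0.7247, 1.8591, 1.1591, 0.3464, 0.3106, 0.6000, 4.5449]

beam 1: φ=-135°, α=195°
  cosα=-0.9659 sinα=-0.2588 | (5,2) | tMaxX 0.7247 tMaxY 2.3569 | tΔX 1.0353 tΔY 3.8637
    t=0.7247 [x] (4,2) — stop
  → r_1 = 0.7247
beam 2: φ=-90°, α=240°
  cosα=-0.5000 sinα=-0.8660 | (5,2) | tMaxX 1.4000 tMaxY 0.7044 | tΔX 2.0000 tΔY 1.1547
    t=0.7044 [y] (5,1)
    t=1.4000 [x] (4,1)
    t=1.8591 [y] (4,0) — stop
  → r_2 = 1.8591
beam 3: φ=-45°, α=285°
  cosα=0.2588 sinα=-0.9659 | (5,2) | tMaxX 1.1591 tMaxY 0.6315 | tΔX 3.8637 tΔY 1.0353
    t=0.6315 [y] (5,1)
    t=1.1591 [x] (6,1) — stop
  → r_3 = 1.1591
beam 4: φ=0°, α=330°
  cosα=0.8660 sinα=-0.5000 | (5,2) | tMaxX 0.3464 tMaxY 1.2200 | tΔX 1.1547 tΔY 2.0000
    t=0.3464 [x] (6,2) — stop
  → r_4 = 0.3464
beam 5: φ=45°, α=15°
  cosα=0.9659 sinα=0.2588 | (5,2) | tMaxX 0.3106 tMaxY 1.5068 | tΔX 1.0353 tΔY 3.8637
    t=0.3106 [x] (6,2) — stop
  → r_5 = 0.3106
beam 6: φ=90°, α=60°
  cosα=0.5000 sinα=0.8660 | (5,2) | tMaxX 0.6000 tMaxY 0.4503 | tΔX 2.0000 tΔY 1.1547
    t=0.4503 [y] (5,3)
    t=0.6000 [x] (6,3) — stop
  → r_6 = 0.6000
beam 7: φ=135°, α=105°
  cosα=-0.2588 sinα=0.9659 | (5,2) | tMaxX 2.7046 tMaxY 0.4038 | tΔX 3.8637 tΔY 1.0353
    t=0.4038 [y] (5,3)
    t=1.4390 [y] (5,4)
    t=2.4743 [y] (5,5)
    t=2.7046 [x] (4,5)
    t=3.5096 [y] (4,6)
    t=4.5449 [y] (4,7) — stop
  → r_7 = 4.5449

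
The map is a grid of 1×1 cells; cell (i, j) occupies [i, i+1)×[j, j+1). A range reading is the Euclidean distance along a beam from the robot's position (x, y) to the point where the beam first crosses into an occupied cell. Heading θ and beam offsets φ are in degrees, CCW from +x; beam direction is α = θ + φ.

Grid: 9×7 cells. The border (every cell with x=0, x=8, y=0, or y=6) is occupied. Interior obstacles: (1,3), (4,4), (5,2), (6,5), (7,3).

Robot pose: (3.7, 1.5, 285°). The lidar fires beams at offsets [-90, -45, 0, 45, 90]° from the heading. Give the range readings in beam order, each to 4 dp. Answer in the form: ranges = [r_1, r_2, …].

ranges = [1.9319, 0.5774, 0.5176, 1.0000, 1.9319]

beam 1: φ=-90°, α=195°
  dir = (cos 195°, sin 195°) = (-0.9659, -0.2588); from cell (3,1)
  next x-line at t=0.7247, next y-line at t=1.9319; Δt_x=1.0353, Δt_y=3.8637
    x: enter (2,1) at t=0.7247
    x: enter (1,1) at t=1.7600
    y: enter (1,0) at t=1.9319 ← occupied
  → r_1 = 1.9319
beam 2: φ=-45°, α=240°
  dir = (cos 240°, sin 240°) = (-0.5000, -0.8660); from cell (3,1)
  next x-line at t=1.4000, next y-line at t=0.5774; Δt_x=2.0000, Δt_y=1.1547
    y: enter (3,0) at t=0.5774 ← occupied
  → r_2 = 0.5774
beam 3: φ=0°, α=285°
  dir = (cos 285°, sin 285°) = (0.2588, -0.9659); from cell (3,1)
  next x-line at t=1.1591, next y-line at t=0.5176; Δt_x=3.8637, Δt_y=1.0353
    y: enter (3,0) at t=0.5176 ← occupied
  → r_3 = 0.5176
beam 4: φ=45°, α=330°
  dir = (cos 330°, sin 330°) = (0.8660, -0.5000); from cell (3,1)
  next x-line at t=0.3464, next y-line at t=1.0000; Δt_x=1.1547, Δt_y=2.0000
    x: enter (4,1) at t=0.3464
    y: enter (4,0) at t=1.0000 ← occupied
  → r_4 = 1.0000
beam 5: φ=90°, α=15°
  dir = (cos 15°, sin 15°) = (0.9659, 0.2588); from cell (3,1)
  next x-line at t=0.3106, next y-line at t=1.9319; Δt_x=1.0353, Δt_y=3.8637
    x: enter (4,1) at t=0.3106
    x: enter (5,1) at t=1.3459
    y: enter (5,2) at t=1.9319 ← occupied
  → r_5 = 1.9319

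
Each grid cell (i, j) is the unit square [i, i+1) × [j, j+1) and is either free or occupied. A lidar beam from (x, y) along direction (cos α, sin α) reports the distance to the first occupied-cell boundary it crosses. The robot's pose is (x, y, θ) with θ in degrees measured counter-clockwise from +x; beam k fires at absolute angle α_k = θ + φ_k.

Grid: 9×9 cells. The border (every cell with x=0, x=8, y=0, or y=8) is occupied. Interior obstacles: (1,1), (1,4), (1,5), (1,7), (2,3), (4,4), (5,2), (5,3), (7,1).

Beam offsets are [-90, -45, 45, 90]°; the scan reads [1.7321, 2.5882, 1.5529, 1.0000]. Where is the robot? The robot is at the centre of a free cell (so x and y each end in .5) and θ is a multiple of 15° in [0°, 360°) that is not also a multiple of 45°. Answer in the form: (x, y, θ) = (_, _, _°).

Candidates: 40 free-cell centres × 16 headings = 640 poses. Raycast each; keep the one whose scan matches to 4 dp.
  (4.5, 1.5, 210°): beam 1 = 5.0000 ≠ 1.7321 ✗
  (6.5, 2.5, 210°): beam 1 = 1.0000 ≠ 1.7321 ✗
  (2.5, 4.5, 75°): beam 1 = 1.5529 ≠ 1.7321 ✗
  …
  (3.5, 1.5, 120°): r_1=1.7321, r_2=2.5882, r_3=1.5529, r_4=1.0000 — all match ✓
No second candidate reproduces the full scan.

(x, y, θ) = (3.5, 1.5, 120°)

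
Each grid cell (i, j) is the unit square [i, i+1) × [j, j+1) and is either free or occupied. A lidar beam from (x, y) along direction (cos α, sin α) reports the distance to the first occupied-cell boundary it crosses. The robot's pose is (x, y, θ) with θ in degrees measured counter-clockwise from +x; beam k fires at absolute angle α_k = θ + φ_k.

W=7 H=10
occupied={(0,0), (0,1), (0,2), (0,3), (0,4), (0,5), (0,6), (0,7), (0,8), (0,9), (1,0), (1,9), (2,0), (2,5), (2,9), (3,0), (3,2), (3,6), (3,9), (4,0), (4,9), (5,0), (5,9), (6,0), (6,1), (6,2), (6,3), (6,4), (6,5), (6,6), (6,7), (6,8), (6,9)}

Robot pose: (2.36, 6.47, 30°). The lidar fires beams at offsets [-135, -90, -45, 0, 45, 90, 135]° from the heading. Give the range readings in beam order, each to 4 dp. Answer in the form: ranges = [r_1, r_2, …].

beam 1: φ=-135°, α=255°
  d=(-0.2588,-0.9659)  start (2,6)  tX=1.3909 tY=0.4866  stride 1/|dx|=3.8637 1/|dy|=1.0353
    cross y-line → (2,5), t=0.4866 (wall)
  → r_1 = 0.4866
beam 2: φ=-90°, α=300°
  d=(0.5000,-0.8660)  start (2,6)  tX=1.2800 tY=0.5427  stride 1/|dx|=2.0000 1/|dy|=1.1547
    cross y-line → (2,5), t=0.5427 (wall)
  → r_2 = 0.5427
beam 3: φ=-45°, α=345°
  d=(0.9659,-0.2588)  start (2,6)  tX=0.6626 tY=1.8159  stride 1/|dx|=1.0353 1/|dy|=3.8637
    cross x-line → (3,6), t=0.6626 (wall)
  → r_3 = 0.6626
beam 4: φ=0°, α=30°
  d=(0.8660,0.5000)  start (2,6)  tX=0.7390 tY=1.0600  stride 1/|dx|=1.1547 1/|dy|=2.0000
    cross x-line → (3,6), t=0.7390 (wall)
  → r_4 = 0.7390
beam 5: φ=45°, α=75°
  d=(0.2588,0.9659)  start (2,6)  tX=2.4728 tY=0.5487  stride 1/|dx|=3.8637 1/|dy|=1.0353
    cross y-line → (2,7), t=0.5487
    cross y-line → (2,8), t=1.5840
    cross x-line → (3,8), t=2.4728
    cross y-line → (3,9), t=2.6192 (wall)
  → r_5 = 2.6192
beam 6: φ=90°, α=120°
  d=(-0.5000,0.8660)  start (2,6)  tX=0.7200 tY=0.6120  stride 1/|dx|=2.0000 1/|dy|=1.1547
    cross y-line → (2,7), t=0.6120
    cross x-line → (1,7), t=0.7200
    cross y-line → (1,8), t=1.7667
    cross x-line → (0,8), t=2.7200 (wall)
  → r_6 = 2.7200
beam 7: φ=135°, α=165°
  d=(-0.9659,0.2588)  start (2,6)  tX=0.3727 tY=2.0478  stride 1/|dx|=1.0353 1/|dy|=3.8637
    cross x-line → (1,6), t=0.3727
    cross x-line → (0,6), t=1.4080 (wall)
  → r_7 = 1.4080

ranges = [0.4866, 0.5427, 0.6626, 0.7390, 2.6192, 2.7200, 1.4080]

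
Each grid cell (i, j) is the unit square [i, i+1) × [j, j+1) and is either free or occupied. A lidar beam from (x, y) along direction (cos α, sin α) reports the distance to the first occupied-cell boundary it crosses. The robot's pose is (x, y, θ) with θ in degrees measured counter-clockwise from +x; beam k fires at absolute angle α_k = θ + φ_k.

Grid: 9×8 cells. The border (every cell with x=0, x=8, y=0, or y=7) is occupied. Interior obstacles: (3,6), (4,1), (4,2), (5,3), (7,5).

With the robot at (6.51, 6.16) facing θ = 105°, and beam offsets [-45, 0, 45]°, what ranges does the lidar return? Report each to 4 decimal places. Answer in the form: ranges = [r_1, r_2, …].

ranges = [0.9699, 0.8696, 1.6800]

beam 1: φ=-45°, α=60°
  direction (0.5000, 0.8660); cell (6,6); t to first gridline: x 0.9800, y 0.9699 (then +2.0000 / +1.1547)
    (6,7) via y @ 0.9699  # hit
  → r_1 = 0.9699
beam 2: φ=0°, α=105°
  direction (-0.2588, 0.9659); cell (6,6); t to first gridline: x 1.9705, y 0.8696 (then +3.8637 / +1.0353)
    (6,7) via y @ 0.8696  # hit
  → r_2 = 0.8696
beam 3: φ=45°, α=150°
  direction (-0.8660, 0.5000); cell (6,6); t to first gridline: x 0.5889, y 1.6800 (then +1.1547 / +2.0000)
    (5,6) via x @ 0.5889
    (5,7) via y @ 1.6800  # hit
  → r_3 = 1.6800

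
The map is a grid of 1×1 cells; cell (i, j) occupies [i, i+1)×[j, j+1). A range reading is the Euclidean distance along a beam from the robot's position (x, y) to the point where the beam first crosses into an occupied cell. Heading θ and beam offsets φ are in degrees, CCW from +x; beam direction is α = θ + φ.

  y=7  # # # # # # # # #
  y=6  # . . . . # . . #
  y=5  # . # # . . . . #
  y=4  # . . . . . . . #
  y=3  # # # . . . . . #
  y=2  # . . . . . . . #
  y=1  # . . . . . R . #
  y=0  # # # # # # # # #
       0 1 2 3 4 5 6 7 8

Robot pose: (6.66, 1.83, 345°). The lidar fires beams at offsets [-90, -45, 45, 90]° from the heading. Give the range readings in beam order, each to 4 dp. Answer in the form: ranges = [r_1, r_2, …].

beam 1: φ=-90°, α=255°
  dir = (cos 255°, sin 255°) = (-0.2588, -0.9659); from cell (6,1)
  next x-line at t=2.5500, next y-line at t=0.8593; Δt_x=3.8637, Δt_y=1.0353
    y: enter (6,0) at t=0.8593 ← occupied
  → r_1 = 0.8593
beam 2: φ=-45°, α=300°
  dir = (cos 300°, sin 300°) = (0.5000, -0.8660); from cell (6,1)
  next x-line at t=0.6800, next y-line at t=0.9584; Δt_x=2.0000, Δt_y=1.1547
    x: enter (7,1) at t=0.6800
    y: enter (7,0) at t=0.9584 ← occupied
  → r_2 = 0.9584
beam 3: φ=45°, α=30°
  dir = (cos 30°, sin 30°) = (0.8660, 0.5000); from cell (6,1)
  next x-line at t=0.3926, next y-line at t=0.3400; Δt_x=1.1547, Δt_y=2.0000
    y: enter (6,2) at t=0.3400
    x: enter (7,2) at t=0.3926
    x: enter (8,2) at t=1.5473 ← occupied
  → r_3 = 1.5473
beam 4: φ=90°, α=75°
  dir = (cos 75°, sin 75°) = (0.2588, 0.9659); from cell (6,1)
  next x-line at t=1.3137, next y-line at t=0.1760; Δt_x=3.8637, Δt_y=1.0353
    y: enter (6,2) at t=0.1760
    y: enter (6,3) at t=1.2113
    x: enter (7,3) at t=1.3137
    y: enter (7,4) at t=2.2465
    y: enter (7,5) at t=3.2818
    y: enter (7,6) at t=4.3171
    x: enter (8,6) at t=5.1774 ← occupied
  → r_4 = 5.1774

ranges = [0.8593, 0.9584, 1.5473, 5.1774]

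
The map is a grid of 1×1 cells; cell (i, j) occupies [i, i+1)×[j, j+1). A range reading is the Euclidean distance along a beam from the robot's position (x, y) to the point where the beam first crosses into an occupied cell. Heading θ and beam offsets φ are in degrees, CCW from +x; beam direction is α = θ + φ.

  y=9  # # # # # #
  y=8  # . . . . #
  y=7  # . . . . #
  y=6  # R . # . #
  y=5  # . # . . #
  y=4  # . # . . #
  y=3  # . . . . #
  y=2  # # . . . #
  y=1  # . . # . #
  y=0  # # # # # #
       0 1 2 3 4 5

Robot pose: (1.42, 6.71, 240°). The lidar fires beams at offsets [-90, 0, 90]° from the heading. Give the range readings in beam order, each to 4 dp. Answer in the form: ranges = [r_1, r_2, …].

ranges = [0.4850, 0.8400, 1.4200]

beam 1: φ=-90°, α=150°
  d=(-0.8660,0.5000)  start (1,6)  tX=0.4850 tY=0.5800  stride 1/|dx|=1.1547 1/|dy|=2.0000
    cross x-line → (0,6), t=0.4850 (wall)
  → r_1 = 0.4850
beam 2: φ=0°, α=240°
  d=(-0.5000,-0.8660)  start (1,6)  tX=0.8400 tY=0.8198  stride 1/|dx|=2.0000 1/|dy|=1.1547
    cross y-line → (1,5), t=0.8198
    cross x-line → (0,5), t=0.8400 (wall)
  → r_2 = 0.8400
beam 3: φ=90°, α=330°
  d=(0.8660,-0.5000)  start (1,6)  tX=0.6697 tY=1.4200  stride 1/|dx|=1.1547 1/|dy|=2.0000
    cross x-line → (2,6), t=0.6697
    cross y-line → (2,5), t=1.4200 (wall)
  → r_3 = 1.4200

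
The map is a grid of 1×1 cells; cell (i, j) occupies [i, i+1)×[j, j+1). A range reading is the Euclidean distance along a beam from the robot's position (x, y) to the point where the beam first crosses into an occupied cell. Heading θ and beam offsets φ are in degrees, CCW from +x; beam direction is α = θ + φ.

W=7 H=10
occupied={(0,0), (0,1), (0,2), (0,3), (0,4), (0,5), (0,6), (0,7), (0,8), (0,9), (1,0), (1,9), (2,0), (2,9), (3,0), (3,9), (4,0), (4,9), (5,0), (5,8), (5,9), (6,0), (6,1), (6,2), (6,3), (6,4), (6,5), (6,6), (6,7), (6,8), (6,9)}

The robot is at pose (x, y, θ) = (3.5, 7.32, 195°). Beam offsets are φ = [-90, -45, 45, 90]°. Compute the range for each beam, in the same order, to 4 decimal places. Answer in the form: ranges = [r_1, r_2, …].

beam 1: φ=-90°, α=105°
  dir = (cos 105°, sin 105°) = (-0.2588, 0.9659); from cell (3,7)
  next x-line at t=1.9319, next y-line at t=0.7040; Δt_x=3.8637, Δt_y=1.0353
    y: enter (3,8) at t=0.7040
    y: enter (3,9) at t=1.7393 ← occupied
  → r_1 = 1.7393
beam 2: φ=-45°, α=150°
  dir = (cos 150°, sin 150°) = (-0.8660, 0.5000); from cell (3,7)
  next x-line at t=0.5774, next y-line at t=1.3600; Δt_x=1.1547, Δt_y=2.0000
    x: enter (2,7) at t=0.5774
    y: enter (2,8) at t=1.3600
    x: enter (1,8) at t=1.7321
    x: enter (0,8) at t=2.8868 ← occupied
  → r_2 = 2.8868
beam 3: φ=45°, α=240°
  dir = (cos 240°, sin 240°) = (-0.5000, -0.8660); from cell (3,7)
  next x-line at t=1.0000, next y-line at t=0.3695; Δt_x=2.0000, Δt_y=1.1547
    y: enter (3,6) at t=0.3695
    x: enter (2,6) at t=1.0000
    y: enter (2,5) at t=1.5242
    y: enter (2,4) at t=2.6789
    x: enter (1,4) at t=3.0000
    y: enter (1,3) at t=3.8336
    y: enter (1,2) at t=4.9883
    x: enter (0,2) at t=5.0000 ← occupied
  → r_3 = 5.0000
beam 4: φ=90°, α=285°
  dir = (cos 285°, sin 285°) = (0.2588, -0.9659); from cell (3,7)
  next x-line at t=1.9319, next y-line at t=0.3313; Δt_x=3.8637, Δt_y=1.0353
    y: enter (3,6) at t=0.3313
    y: enter (3,5) at t=1.3666
    x: enter (4,5) at t=1.9319
    y: enter (4,4) at t=2.4018
    y: enter (4,3) at t=3.4371
    y: enter (4,2) at t=4.4724
    y: enter (4,1) at t=5.5077
    x: enter (5,1) at t=5.7956
    y: enter (5,0) at t=6.5429 ← occupied
  → r_4 = 6.5429

ranges = [1.7393, 2.8868, 5.0000, 6.5429]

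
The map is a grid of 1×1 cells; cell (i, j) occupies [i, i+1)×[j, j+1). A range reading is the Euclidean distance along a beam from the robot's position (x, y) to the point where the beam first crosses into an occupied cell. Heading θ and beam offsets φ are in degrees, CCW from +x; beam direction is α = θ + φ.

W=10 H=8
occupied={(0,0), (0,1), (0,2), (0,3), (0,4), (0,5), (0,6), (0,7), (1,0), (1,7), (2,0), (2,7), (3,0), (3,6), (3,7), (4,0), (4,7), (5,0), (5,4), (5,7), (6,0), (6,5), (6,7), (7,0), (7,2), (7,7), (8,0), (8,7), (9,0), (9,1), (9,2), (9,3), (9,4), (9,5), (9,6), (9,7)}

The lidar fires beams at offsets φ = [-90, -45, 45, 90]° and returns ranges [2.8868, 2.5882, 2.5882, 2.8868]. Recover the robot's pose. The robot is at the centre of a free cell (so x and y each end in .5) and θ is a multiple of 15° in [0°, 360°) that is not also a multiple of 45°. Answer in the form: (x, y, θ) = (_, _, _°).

(x, y, θ) = (2.5, 3.5, 330°)

The pose lattice has 44·16 = 704 candidates. Test each by forward raycasting.
  (1.5, 3.5, 330°): beam 1 = 1.0000 ≠ 2.8868 ✗
  (5.5, 5.5, 30°): beam 1 = 0.5774 ≠ 2.8868 ✗
  (7.5, 4.5, 165°): beam 1 = 2.5882 ≠ 2.8868 ✗
  (3.5, 3.5, 120°): beam 1 = 1.7321 ≠ 2.8868 ✗
  …
  (2.5, 3.5, 330°): r_1=2.8868, r_2=2.5882, r_3=2.5882, r_4=2.8868 — all match ✓
Unique over the lattice → pose = (2.5, 3.5, 330°).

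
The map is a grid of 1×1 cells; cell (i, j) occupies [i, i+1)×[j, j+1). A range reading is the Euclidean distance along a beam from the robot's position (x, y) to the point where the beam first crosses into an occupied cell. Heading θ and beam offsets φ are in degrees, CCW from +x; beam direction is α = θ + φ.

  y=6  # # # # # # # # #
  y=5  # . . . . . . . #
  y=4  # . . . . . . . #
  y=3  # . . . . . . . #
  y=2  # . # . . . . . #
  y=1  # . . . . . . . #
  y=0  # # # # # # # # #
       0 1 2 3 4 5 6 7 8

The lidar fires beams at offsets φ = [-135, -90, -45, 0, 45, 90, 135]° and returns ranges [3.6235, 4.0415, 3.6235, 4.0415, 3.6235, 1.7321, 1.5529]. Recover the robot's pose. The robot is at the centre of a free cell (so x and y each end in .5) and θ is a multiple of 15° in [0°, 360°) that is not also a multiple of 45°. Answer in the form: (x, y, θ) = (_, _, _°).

Candidates: 34 free-cell centres × 16 headings = 544 poses. Raycast each; keep the one whose scan matches to 4 dp.
  (7.5, 3.5, 30°): beam 1 = 2.5882 ≠ 3.6235 ✗
  (1.5, 3.5, 120°): beam 1 = 6.7293 ≠ 3.6235 ✗
  (5.5, 3.5, 210°): beam 1 = 2.5882 ≠ 3.6235 ✗
  …
  (4.5, 4.5, 330°): r_1=3.6235, r_2=4.0415, r_3=3.6235, r_4=4.0415, r_5=3.6235, r_6=1.7321, r_7=1.5529 — all match ✓
No second candidate reproduces the full scan.

(x, y, θ) = (4.5, 4.5, 330°)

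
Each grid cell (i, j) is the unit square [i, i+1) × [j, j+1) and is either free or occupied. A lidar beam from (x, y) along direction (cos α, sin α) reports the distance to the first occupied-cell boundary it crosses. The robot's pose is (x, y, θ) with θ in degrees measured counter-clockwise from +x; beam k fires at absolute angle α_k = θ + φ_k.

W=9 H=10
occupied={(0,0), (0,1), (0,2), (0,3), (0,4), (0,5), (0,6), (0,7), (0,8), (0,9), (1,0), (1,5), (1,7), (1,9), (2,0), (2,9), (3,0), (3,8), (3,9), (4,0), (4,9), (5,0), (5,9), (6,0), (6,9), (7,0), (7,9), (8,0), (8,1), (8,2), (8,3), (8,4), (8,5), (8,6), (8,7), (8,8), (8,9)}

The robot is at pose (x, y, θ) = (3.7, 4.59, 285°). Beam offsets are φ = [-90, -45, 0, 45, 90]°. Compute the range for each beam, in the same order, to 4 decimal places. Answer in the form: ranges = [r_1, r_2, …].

beam 1: φ=-90°, α=195°
  d=(-0.9659,-0.2588)  start (3,4)  tX=0.7247 tY=2.2796  stride 1/|dx|=1.0353 1/|dy|=3.8637
    cross x-line → (2,4), t=0.7247
    cross x-line → (1,4), t=1.7600
    cross y-line → (1,3), t=2.2796
    cross x-line → (0,3), t=2.7952 (wall)
  → r_1 = 2.7952
beam 2: φ=-45°, α=240°
  d=(-0.5000,-0.8660)  start (3,4)  tX=1.4000 tY=0.6813  stride 1/|dx|=2.0000 1/|dy|=1.1547
    cross y-line → (3,3), t=0.6813
    cross x-line → (2,3), t=1.4000
    cross y-line → (2,2), t=1.8360
    cross y-line → (2,1), t=2.9907
    cross x-line → (1,1), t=3.4000
    cross y-line → (1,0), t=4.1454 (wall)
  → r_2 = 4.1454
beam 3: φ=0°, α=285°
  d=(0.2588,-0.9659)  start (3,4)  tX=1.1591 tY=0.6108  stride 1/|dx|=3.8637 1/|dy|=1.0353
    cross y-line → (3,3), t=0.6108
    cross x-line → (4,3), t=1.1591
    cross y-line → (4,2), t=1.6461
    cross y-line → (4,1), t=2.6814
    cross y-line → (4,0), t=3.7166 (wall)
  → r_3 = 3.7166
beam 4: φ=45°, α=330°
  d=(0.8660,-0.5000)  start (3,4)  tX=0.3464 tY=1.1800  stride 1/|dx|=1.1547 1/|dy|=2.0000
    cross x-line → (4,4), t=0.3464
    cross y-line → (4,3), t=1.1800
    cross x-line → (5,3), t=1.5011
    cross x-line → (6,3), t=2.6558
    cross y-line → (6,2), t=3.1800
    cross x-line → (7,2), t=3.8105
    cross x-line → (8,2), t=4.9652 (wall)
  → r_4 = 4.9652
beam 5: φ=90°, α=15°
  d=(0.9659,0.2588)  start (3,4)  tX=0.3106 tY=1.5841  stride 1/|dx|=1.0353 1/|dy|=3.8637
    cross x-line → (4,4), t=0.3106
    cross x-line → (5,4), t=1.3459
    cross y-line → (5,5), t=1.5841
    cross x-line → (6,5), t=2.3811
    cross x-line → (7,5), t=3.4164
    cross x-line → (8,5), t=4.4517 (wall)
  → r_5 = 4.4517

ranges = [2.7952, 4.1454, 3.7166, 4.9652, 4.4517]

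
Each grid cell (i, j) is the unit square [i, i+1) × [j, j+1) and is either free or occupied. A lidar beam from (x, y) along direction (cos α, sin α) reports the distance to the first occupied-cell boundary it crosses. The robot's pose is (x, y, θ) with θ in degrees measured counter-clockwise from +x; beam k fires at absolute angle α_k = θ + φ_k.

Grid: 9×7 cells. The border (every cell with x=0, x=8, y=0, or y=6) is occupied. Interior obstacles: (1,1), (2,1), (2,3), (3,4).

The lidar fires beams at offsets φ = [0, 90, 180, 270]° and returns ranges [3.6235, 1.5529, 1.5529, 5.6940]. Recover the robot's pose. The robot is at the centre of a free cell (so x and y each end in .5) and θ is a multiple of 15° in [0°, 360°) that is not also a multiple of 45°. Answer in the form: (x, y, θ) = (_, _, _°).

(x, y, θ) = (6.5, 4.5, 255°)

Candidates: 31 free-cell centres × 16 headings = 496 poses. Raycast each; keep the one whose scan matches to 4 dp.
  (1.5, 2.5, 75°): beam 2 = 0.5176 ≠ 1.5529 ✗
  (5.5, 1.5, 60°): beam 1 = 5.0000 ≠ 3.6235 ✗
  (7.5, 5.5, 255°): beam 1 = 4.6587 ≠ 3.6235 ✗
  …
  (6.5, 4.5, 255°): r_1=3.6235, r_2=1.5529, r_3=1.5529, r_4=5.6940 — all match ✓
Only this pose fits every beam.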